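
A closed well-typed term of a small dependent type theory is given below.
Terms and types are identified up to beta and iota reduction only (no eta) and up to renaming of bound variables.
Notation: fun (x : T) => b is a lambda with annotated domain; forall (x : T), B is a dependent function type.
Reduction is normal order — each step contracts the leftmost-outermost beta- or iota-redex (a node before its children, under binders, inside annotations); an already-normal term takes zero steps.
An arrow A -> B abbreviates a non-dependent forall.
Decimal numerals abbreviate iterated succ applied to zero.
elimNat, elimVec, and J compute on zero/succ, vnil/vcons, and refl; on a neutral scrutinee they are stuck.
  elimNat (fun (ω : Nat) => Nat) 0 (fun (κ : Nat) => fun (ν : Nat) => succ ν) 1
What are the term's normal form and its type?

resulting normal form:
  1
inferred type:
  Nat


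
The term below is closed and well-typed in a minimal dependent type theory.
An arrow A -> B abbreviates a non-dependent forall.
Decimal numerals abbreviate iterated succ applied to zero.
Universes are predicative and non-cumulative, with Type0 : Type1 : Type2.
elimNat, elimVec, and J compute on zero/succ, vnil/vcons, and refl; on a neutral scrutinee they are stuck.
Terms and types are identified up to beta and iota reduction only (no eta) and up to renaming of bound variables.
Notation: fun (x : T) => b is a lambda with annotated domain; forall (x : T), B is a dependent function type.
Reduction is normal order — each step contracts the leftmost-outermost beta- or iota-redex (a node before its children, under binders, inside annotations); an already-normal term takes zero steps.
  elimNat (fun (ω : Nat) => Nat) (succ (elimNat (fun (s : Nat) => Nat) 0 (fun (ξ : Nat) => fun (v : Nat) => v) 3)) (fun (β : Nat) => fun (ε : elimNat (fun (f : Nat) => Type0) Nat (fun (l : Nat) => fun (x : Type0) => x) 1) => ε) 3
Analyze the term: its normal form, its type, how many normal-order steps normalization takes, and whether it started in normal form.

resulting normal form:
  1
inferred type:
  Nat
steps to reach normal form (normal order): 20
already normal: no
first redex: an elimNat iota-redex


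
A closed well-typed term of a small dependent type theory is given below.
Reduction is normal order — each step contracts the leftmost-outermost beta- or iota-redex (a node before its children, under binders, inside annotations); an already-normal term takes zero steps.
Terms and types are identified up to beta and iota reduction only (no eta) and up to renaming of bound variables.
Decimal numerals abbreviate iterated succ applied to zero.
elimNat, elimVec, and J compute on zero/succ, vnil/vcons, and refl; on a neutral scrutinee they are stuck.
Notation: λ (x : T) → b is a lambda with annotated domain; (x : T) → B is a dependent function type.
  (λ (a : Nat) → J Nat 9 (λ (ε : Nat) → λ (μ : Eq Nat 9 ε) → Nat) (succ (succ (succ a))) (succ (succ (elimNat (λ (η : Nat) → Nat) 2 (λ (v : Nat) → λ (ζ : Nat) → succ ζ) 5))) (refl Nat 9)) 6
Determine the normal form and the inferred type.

normal form:
  9
type:
  Nat
observation: the first redex contracted is a beta-redex; the normal form is reached in 2 normal-order steps.


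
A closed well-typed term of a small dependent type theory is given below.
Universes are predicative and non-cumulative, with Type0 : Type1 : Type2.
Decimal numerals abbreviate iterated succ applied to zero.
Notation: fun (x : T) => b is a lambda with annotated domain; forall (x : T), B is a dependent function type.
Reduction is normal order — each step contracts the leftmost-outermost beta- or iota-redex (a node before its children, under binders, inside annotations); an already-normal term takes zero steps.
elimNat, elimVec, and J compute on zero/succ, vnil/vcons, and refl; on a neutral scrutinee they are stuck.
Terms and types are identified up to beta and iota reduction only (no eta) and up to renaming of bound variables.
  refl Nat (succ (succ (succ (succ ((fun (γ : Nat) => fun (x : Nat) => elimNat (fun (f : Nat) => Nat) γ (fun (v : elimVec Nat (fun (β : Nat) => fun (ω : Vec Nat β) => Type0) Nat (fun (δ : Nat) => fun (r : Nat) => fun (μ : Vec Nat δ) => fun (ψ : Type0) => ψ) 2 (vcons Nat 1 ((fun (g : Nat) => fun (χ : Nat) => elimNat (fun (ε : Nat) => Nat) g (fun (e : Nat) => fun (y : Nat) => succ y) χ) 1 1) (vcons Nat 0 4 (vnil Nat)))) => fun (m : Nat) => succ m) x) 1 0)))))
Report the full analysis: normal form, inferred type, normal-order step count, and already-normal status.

reduced normal form:
  refl Nat 5
type:
  Eq Nat 5 5
steps to reach normal form (normal order): 3
started in normal form: no
first redex: a beta-redex


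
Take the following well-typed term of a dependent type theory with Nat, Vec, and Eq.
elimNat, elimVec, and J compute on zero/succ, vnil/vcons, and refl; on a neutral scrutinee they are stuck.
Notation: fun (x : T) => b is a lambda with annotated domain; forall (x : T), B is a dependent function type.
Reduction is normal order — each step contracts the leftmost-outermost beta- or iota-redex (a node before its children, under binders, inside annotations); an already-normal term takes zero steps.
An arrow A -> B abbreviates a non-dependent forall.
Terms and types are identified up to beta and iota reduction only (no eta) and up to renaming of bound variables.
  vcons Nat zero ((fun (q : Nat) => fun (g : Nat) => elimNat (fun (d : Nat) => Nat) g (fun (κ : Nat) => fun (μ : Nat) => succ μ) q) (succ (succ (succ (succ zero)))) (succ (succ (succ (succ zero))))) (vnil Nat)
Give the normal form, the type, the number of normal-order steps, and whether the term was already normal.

reduced normal form:
  vcons Nat zero (succ (succ (succ (succ (succ (succ (succ (succ zero)))))))) (vnil Nat)
the term's type:
  Vec Nat (succ zero)
steps to reach normal form (normal order): 15
term was already normal: no
first redex: a beta-redex


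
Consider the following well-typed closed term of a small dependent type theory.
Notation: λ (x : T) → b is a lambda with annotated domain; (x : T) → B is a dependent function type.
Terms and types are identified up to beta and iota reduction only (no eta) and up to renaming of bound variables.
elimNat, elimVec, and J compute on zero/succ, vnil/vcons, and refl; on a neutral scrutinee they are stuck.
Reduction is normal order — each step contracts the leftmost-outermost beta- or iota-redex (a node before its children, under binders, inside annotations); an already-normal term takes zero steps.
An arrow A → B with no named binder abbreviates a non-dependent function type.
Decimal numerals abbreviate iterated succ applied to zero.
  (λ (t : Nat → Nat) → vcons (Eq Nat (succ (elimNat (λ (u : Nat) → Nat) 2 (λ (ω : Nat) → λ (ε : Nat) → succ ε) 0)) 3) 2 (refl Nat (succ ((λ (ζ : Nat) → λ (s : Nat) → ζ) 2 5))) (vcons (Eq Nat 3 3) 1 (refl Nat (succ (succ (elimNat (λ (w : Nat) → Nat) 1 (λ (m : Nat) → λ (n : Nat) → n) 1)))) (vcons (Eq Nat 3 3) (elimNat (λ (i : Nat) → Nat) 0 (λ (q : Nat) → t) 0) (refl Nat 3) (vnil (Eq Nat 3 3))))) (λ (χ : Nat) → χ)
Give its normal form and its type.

resulting normal form:
  vcons (Eq Nat 3 3) 2 (refl Nat 3) (vcons (Eq Nat 3 3) 1 (refl Nat 3) (vcons (Eq Nat 3 3) 0 (refl Nat 3) (vnil (Eq Nat 3 3))))
inferred type:
  Vec (Eq Nat 3 3) 3


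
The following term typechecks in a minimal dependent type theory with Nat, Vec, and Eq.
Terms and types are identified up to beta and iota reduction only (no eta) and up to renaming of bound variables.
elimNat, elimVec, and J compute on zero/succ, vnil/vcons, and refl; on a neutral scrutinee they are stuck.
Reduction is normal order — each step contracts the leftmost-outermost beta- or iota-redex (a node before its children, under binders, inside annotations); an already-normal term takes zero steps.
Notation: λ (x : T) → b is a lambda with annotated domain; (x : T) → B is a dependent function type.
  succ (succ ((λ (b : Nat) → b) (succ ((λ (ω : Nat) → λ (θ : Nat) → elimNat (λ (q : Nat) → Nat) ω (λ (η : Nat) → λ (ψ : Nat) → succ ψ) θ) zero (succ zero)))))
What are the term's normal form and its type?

resulting normal form:
  succ (succ (succ (succ zero)))
type:
  Nat


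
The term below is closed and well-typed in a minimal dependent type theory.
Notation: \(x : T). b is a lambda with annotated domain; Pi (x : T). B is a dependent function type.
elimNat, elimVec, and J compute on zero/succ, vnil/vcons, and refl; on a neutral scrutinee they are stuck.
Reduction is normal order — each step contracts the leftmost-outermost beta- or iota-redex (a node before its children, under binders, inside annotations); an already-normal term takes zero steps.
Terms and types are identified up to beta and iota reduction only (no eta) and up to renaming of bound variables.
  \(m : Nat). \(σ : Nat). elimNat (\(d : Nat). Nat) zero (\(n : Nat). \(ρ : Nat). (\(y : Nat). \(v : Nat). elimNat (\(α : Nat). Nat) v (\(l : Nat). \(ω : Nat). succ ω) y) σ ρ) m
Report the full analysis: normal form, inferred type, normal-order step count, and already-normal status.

resulting normal form:
  \(m : Nat). \(σ : Nat). elimNat (\(d : Nat). Nat) zero (\(n : Nat). \(ρ : Nat). elimNat (\(y : Nat). Nat) ρ (\(v : Nat). \(α : Nat). succ α) σ) m
type:
  Pi (m : Nat). Pi (σ : Nat). Nat
steps to reach normal form (normal order): 2
term was already normal: no
first redex: a beta-redex


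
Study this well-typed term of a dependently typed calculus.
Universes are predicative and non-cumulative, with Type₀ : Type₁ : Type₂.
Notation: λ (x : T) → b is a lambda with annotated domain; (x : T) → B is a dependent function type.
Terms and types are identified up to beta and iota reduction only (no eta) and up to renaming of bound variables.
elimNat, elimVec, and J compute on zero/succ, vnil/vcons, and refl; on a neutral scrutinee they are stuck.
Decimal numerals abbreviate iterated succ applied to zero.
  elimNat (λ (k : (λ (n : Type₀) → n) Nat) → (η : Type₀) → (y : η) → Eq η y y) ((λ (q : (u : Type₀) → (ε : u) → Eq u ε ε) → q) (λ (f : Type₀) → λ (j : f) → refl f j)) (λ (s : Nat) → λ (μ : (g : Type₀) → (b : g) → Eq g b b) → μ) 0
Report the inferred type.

inferred type:
  (k : Type₀) → (n : k) → Eq k n n


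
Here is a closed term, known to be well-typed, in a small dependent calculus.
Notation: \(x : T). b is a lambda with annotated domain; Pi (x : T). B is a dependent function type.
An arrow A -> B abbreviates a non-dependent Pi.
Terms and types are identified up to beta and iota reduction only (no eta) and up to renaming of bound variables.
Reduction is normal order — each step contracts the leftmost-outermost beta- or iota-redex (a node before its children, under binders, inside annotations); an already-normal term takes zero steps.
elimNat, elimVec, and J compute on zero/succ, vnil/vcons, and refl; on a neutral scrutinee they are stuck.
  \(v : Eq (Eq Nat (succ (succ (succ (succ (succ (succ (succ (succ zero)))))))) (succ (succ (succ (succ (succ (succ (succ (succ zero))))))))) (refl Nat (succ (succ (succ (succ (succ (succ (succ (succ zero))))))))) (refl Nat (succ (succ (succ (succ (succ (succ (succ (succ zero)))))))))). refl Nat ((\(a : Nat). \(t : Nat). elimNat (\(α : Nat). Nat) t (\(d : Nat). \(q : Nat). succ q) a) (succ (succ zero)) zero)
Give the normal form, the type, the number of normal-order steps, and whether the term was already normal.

normal form:
  \(v : Eq (Eq Nat (succ (succ (succ (succ (succ (succ (succ (succ zero)))))))) (succ (succ (succ (succ (succ (succ (succ (succ zero))))))))) (refl Nat (succ (succ (succ (succ (succ (succ (succ (succ zero))))))))) (refl Nat (succ (succ (succ (succ (succ (succ (succ (succ zero)))))))))). refl Nat (succ (succ zero))
inferred type:
  Eq (Eq Nat (succ (succ (succ (succ (succ (succ (succ (succ zero)))))))) (succ (succ (succ (succ (succ (succ (succ (succ zero))))))))) (refl Nat (succ (succ (succ (succ (succ (succ (succ (succ zero))))))))) (refl Nat (succ (succ (succ (succ (succ (succ (succ (succ zero))))))))) -> Eq Nat (succ (succ zero)) (succ (succ zero))
normal-order step count: 9
term was already normal: no
first contracted redex: a beta-redex


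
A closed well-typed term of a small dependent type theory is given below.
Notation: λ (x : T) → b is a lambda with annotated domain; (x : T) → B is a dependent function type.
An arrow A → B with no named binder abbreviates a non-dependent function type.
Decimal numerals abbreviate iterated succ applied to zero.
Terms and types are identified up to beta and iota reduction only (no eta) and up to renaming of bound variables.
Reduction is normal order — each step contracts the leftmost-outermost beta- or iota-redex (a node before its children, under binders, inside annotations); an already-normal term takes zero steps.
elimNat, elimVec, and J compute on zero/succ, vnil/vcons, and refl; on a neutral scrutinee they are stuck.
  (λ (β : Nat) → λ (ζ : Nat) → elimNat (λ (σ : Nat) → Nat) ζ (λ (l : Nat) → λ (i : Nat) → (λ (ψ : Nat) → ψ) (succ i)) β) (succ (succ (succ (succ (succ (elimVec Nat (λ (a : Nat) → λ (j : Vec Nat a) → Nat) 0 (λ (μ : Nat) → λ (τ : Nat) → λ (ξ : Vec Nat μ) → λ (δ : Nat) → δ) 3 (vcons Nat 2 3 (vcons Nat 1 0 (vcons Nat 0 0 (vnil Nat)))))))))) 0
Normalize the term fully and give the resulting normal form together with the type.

reduced normal form:
  5
the term's type:
  Nat
observation: the term reaches its normal form after 40 normal-order steps.


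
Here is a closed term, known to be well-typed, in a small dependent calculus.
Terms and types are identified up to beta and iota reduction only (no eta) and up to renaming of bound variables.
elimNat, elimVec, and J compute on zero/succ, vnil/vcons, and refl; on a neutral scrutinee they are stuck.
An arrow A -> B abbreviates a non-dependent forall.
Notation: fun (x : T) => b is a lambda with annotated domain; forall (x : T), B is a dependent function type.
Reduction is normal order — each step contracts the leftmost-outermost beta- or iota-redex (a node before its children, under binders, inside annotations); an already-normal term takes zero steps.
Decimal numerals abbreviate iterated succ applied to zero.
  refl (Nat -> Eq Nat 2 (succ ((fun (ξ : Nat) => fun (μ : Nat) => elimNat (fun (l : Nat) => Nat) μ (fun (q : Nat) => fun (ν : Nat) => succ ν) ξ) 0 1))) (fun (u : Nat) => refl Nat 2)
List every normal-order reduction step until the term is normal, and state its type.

normal-order reduction sequence:
  refl (Nat -> Eq Nat 2 (succ ((fun (ξ : Nat) => fun (μ : Nat) => elimNat (fun (l : Nat) => Nat) μ (fun (q : Nat) => fun (ν : Nat) => succ ν) ξ) 0 1))) (fun (u : Nat) => refl Nat 2)
  ~> refl (Nat -> Eq Nat 2 (succ ((fun (ξ : Nat) => elimNat (fun (μ : Nat) => Nat) ξ (fun (l : Nat) => fun (q : Nat) => succ q) 0) 1))) (fun (ν : Nat) => refl Nat 2)
  ~> refl (Nat -> Eq Nat 2 (succ (elimNat (fun (ξ : Nat) => Nat) 1 (fun (μ : Nat) => fun (l : Nat) => succ l) 0))) (fun (q : Nat) => refl Nat 2)
  ~> refl (Nat -> Eq Nat 2 2) (fun (ξ : Nat) => refl Nat 2)
inferred type:
  Eq (Nat -> Eq Nat 2 2) (fun (ξ : Nat) => refl Nat 2) (fun (μ : Nat) => refl Nat 2)


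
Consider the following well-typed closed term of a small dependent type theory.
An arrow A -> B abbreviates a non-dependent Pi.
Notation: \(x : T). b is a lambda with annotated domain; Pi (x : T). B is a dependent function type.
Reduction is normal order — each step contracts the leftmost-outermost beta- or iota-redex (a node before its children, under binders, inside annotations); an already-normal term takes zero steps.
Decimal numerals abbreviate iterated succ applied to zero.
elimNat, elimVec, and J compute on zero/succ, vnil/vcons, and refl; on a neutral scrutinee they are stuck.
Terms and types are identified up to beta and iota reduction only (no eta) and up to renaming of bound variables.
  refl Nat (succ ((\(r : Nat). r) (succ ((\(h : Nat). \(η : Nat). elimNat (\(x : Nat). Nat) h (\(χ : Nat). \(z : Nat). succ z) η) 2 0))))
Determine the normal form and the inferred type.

resulting normal form:
  refl Nat 4
the term's type:
  Eq Nat 4 4
observation: reduction starts at a beta-redex, and 4 normal-order steps reach the normal form.


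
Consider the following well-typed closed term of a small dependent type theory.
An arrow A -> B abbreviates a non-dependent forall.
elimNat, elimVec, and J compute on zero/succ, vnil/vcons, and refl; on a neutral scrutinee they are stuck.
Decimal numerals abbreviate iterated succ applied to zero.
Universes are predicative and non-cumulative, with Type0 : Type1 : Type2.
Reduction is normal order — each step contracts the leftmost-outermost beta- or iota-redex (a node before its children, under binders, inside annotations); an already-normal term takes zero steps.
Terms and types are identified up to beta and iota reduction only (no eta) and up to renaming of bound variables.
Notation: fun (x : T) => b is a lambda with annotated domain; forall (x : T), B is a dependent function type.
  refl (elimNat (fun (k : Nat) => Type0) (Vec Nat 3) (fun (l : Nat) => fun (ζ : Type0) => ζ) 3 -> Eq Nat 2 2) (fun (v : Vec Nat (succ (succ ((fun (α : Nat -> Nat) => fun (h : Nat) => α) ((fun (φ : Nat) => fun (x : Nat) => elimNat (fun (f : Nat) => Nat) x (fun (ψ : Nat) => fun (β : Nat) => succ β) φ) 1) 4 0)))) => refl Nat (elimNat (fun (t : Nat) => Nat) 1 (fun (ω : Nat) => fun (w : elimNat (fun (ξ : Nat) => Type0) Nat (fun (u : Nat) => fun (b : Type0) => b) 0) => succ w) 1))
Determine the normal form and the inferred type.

resulting normal form:
  refl (Vec Nat 3 -> Eq Nat 2 2) (fun (k : Vec Nat 3) => refl Nat 2)
type:
  Eq (Vec Nat 3 -> Eq Nat 2 2) (fun (k : Vec Nat 3) => refl Nat 2) (fun (l : Vec Nat 3) => refl Nat 2)
observation: 22 normal-order steps separate the term from its normal form.


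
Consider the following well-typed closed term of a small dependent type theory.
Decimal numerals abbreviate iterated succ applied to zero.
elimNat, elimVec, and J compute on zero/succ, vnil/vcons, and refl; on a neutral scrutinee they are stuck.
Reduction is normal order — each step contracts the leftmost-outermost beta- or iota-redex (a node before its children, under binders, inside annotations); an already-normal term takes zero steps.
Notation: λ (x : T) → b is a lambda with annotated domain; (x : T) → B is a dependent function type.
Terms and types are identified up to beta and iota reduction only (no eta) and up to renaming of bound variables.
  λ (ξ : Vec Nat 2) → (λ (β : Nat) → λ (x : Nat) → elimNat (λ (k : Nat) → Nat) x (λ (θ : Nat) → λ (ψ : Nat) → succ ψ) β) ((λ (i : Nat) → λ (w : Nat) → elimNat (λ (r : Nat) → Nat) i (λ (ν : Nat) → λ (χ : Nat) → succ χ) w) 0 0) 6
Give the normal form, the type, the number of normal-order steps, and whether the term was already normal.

resulting normal form:
  λ (ξ : Vec Nat 2) → 6
type:
  (ξ : Vec Nat 2) → Nat
normal-order step count: 6
already normal: no
first contracted redex: a beta-redex


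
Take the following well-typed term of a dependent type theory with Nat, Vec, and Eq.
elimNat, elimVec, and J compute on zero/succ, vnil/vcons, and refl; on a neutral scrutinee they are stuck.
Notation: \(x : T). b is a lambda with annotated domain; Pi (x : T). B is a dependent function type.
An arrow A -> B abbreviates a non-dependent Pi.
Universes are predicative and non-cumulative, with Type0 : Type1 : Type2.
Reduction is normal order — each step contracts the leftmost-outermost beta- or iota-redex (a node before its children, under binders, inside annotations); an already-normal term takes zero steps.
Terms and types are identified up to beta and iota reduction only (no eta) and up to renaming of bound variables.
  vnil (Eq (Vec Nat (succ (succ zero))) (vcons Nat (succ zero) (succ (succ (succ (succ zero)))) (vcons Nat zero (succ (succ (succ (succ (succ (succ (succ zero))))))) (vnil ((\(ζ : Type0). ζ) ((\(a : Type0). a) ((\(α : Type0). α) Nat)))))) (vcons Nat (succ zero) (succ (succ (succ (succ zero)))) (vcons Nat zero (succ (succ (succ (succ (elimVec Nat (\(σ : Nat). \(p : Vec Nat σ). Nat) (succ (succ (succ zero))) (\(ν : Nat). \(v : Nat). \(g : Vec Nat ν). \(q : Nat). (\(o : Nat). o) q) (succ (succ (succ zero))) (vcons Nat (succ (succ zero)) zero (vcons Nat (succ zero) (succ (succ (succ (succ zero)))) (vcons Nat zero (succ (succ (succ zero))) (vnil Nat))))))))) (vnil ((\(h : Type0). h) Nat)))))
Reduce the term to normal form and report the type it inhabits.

normal form:
  vnil (Eq (Vec Nat (succ (succ zero))) (vcons Nat (succ zero) (succ (succ (succ (succ zero)))) (vcons Nat zero (succ (succ (succ (succ (succ (succ (succ zero))))))) (vnil Nat))) (vcons Nat (succ zero) (succ (succ (succ (succ zero)))) (vcons Nat zero (succ (succ (succ (succ (succ (succ (succ zero))))))) (vnil Nat))))
inferred type:
  Vec (Eq (Vec Nat (succ (succ zero))) (vcons Nat (succ zero) (succ (succ (succ (succ zero)))) (vcons Nat zero (succ (succ (succ (succ (succ (succ (succ zero))))))) (vnil Nat))) (vcons Nat (succ zero) (succ (succ (succ (succ zero)))) (vcons Nat zero (succ (succ (succ (succ (succ (succ (succ zero))))))) (vnil Nat)))) zero
observation: contracting a beta-redex first, the term normalizes in 23 steps.


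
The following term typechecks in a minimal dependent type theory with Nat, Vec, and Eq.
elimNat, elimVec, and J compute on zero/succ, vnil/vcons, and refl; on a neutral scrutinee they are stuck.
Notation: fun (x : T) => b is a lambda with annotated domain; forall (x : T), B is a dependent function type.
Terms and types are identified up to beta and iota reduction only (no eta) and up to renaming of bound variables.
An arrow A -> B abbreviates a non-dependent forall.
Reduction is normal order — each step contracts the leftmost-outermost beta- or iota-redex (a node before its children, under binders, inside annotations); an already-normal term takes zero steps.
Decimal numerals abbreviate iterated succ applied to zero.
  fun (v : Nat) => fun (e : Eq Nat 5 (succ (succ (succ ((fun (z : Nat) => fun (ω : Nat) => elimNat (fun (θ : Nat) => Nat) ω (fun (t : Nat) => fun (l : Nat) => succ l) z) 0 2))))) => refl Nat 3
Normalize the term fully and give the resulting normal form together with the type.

reduced normal form:
  fun (v : Nat) => fun (e : Eq Nat 5 5) => refl Nat 3
type:
  Nat -> Eq Nat 5 5 -> Eq Nat 3 3


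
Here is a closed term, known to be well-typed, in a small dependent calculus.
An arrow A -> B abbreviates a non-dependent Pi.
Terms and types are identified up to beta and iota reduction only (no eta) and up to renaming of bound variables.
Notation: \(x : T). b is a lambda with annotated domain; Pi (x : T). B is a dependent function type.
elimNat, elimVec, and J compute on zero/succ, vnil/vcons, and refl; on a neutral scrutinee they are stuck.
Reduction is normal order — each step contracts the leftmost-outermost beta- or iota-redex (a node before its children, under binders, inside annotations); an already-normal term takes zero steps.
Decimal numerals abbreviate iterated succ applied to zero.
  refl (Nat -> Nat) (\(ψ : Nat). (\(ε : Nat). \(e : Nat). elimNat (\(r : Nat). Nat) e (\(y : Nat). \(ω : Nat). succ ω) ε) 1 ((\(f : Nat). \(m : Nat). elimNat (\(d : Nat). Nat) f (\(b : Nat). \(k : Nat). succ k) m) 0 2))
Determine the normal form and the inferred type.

resulting normal form:
  refl (Nat -> Nat) (\(ψ : Nat). 3)
inferred type:
  Eq (Nat -> Nat) (\(ψ : Nat). 3) (\(ε : Nat). 3)
observation: the term reaches its normal form after 15 normal-order steps.


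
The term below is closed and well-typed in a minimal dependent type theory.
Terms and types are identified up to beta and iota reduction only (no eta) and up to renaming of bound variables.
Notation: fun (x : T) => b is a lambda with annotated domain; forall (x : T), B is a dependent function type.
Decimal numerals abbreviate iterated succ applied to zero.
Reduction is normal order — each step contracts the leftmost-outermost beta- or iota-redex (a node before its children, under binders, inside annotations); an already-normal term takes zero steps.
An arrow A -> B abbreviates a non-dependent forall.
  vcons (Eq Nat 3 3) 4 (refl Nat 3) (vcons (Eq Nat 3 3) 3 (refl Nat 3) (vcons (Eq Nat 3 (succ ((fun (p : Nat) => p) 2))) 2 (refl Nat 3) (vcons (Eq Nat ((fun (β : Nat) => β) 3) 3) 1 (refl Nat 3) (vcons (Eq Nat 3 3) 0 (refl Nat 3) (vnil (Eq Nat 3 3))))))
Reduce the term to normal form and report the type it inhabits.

reduced normal form:
  vcons (Eq Nat 3 3) 4 (refl Nat 3) (vcons (Eq Nat 3 3) 3 (refl Nat 3) (vcons (Eq Nat 3 3) 2 (refl Nat 3) (vcons (Eq Nat 3 3) 1 (refl Nat 3) (vcons (Eq Nat 3 3) 0 (refl Nat 3) (vnil (Eq Nat 3 3))))))
the term's type:
  Vec (Eq Nat 3 3) 5


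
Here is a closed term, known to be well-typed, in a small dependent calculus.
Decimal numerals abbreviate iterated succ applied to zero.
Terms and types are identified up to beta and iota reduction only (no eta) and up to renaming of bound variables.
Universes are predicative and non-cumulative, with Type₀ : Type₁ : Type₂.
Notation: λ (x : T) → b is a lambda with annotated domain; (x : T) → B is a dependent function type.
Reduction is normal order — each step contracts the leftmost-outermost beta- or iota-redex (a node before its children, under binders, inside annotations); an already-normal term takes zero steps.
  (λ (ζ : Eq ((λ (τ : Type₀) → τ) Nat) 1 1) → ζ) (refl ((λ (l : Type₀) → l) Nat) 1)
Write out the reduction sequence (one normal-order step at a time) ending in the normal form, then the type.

normal-order reduction sequence:
  (λ (ζ : Eq ((λ (τ : Type₀) → τ) Nat) 1 1) → ζ) (refl ((λ (l : Type₀) → l) Nat) 1)
  ~> refl ((λ (ζ : Type₀) → ζ) Nat) 1
  ~> refl Nat 1
the term's type:
  Eq Nat 1 1


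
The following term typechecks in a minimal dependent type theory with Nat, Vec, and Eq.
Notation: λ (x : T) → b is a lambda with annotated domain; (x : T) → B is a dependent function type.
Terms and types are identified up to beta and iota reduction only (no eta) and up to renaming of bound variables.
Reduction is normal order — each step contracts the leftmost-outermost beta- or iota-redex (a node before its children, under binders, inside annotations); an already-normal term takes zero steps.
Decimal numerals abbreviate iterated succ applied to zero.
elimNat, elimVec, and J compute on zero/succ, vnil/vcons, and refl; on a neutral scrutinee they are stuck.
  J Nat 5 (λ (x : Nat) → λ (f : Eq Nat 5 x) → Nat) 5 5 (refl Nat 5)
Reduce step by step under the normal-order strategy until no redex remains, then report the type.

normal-order reduction:
  J Nat 5 (λ (x : Nat) → λ (f : Eq Nat 5 x) → Nat) 5 5 (refl Nat 5)
  ~> 5
inferred type:
  Nat


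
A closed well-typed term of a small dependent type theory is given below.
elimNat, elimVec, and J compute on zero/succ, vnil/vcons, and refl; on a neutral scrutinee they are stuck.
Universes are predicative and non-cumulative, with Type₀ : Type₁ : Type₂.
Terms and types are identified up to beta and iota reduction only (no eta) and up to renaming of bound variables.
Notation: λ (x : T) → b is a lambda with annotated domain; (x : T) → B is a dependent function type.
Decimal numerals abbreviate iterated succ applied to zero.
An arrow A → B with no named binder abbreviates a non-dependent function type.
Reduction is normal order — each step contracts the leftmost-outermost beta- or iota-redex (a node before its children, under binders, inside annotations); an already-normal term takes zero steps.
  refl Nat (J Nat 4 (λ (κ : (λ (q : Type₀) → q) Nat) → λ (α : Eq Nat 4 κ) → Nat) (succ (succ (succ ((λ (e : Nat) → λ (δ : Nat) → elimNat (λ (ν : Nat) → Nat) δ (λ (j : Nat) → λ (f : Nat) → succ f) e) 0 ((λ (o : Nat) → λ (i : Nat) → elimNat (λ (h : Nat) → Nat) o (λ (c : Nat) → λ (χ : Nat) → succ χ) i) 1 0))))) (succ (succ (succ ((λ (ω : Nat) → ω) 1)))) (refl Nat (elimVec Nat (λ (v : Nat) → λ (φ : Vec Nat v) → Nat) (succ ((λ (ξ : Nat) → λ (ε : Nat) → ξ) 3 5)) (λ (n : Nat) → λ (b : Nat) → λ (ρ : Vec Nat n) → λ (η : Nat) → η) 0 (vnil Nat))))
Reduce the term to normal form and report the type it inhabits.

normal form:
  refl Nat 4
inferred type:
  Eq Nat 4 4
observation: contracting a J iota-redex first, the term normalizes in 7 steps.


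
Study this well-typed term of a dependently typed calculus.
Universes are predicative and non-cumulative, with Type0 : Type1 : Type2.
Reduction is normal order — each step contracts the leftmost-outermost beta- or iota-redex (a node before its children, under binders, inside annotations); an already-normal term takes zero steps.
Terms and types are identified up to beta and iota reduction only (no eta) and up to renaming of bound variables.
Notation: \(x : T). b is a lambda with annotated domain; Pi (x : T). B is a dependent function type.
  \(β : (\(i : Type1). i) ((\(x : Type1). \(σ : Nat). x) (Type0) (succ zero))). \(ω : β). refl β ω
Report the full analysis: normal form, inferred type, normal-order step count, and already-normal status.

normal form:
  \(β : Type0). \(i : β). refl β i
the term's type:
  Pi (β : Type0). Pi (i : β). Eq β i i
reduction steps (normal order): 3
started in normal form: no
first redex: a beta-redex


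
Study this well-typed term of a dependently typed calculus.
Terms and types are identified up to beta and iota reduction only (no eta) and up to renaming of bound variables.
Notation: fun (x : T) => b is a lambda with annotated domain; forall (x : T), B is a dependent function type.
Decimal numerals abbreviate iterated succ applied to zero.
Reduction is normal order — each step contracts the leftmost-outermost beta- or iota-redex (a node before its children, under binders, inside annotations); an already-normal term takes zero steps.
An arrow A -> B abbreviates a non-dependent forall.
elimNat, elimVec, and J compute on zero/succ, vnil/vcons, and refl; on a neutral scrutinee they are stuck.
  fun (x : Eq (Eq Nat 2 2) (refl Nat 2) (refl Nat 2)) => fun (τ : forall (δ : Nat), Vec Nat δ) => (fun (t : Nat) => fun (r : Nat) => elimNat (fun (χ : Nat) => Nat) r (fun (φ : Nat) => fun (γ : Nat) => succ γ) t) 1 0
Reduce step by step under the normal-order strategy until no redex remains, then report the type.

normal-order reduction:
  fun (x : Eq (Eq Nat 2 2) (refl Nat 2) (refl Nat 2)) => fun (τ : forall (δ : Nat), Vec Nat δ) => (fun (t : Nat) => fun (r : Nat) => elimNat (fun (χ : Nat) => Nat) r (fun (φ : Nat) => fun (γ : Nat) => succ γ) t) 1 0
  ~> fun (x : Eq (Eq Nat 2 2) (refl Nat 2) (refl Nat 2)) => fun (τ : forall (δ : Nat), Vec Nat δ) => (fun (t : Nat) => elimNat (fun (r : Nat) => Nat) t (fun (χ : Nat) => fun (φ : Nat) => succ φ) 1) 0
  ~> fun (x : Eq (Eq Nat 2 2) (refl Nat 2) (refl Nat 2)) => fun (τ : forall (δ : Nat), Vec Nat δ) => elimNat (fun (t : Nat) => Nat) 0 (fun (r : Nat) => fun (χ : Nat) => succ χ) 1
  ~> fun (x : Eq (Eq Nat 2 2) (refl Nat 2) (refl Nat 2)) => fun (τ : forall (δ : Nat), Vec Nat δ) => (fun (t : Nat) => fun (r : Nat) => succ r) 0 (elimNat (fun (χ : Nat) => Nat) 0 (fun (φ : Nat) => fun (γ : Nat) => succ γ) 0)
  ~> fun (x : Eq (Eq Nat 2 2) (refl Nat 2) (refl Nat 2)) => fun (τ : forall (δ : Nat), Vec Nat δ) => (fun (t : Nat) => succ t) (elimNat (fun (r : Nat) => Nat) 0 (fun (χ : Nat) => fun (φ : Nat) => succ φ) 0)
  ~> fun (x : Eq (Eq Nat 2 2) (refl Nat 2) (refl Nat 2)) => fun (τ : forall (δ : Nat), Vec Nat δ) => succ (elimNat (fun (t : Nat) => Nat) 0 (fun (r : Nat) => fun (χ : Nat) => succ χ) 0)
  ~> fun (x : Eq (Eq Nat 2 2) (refl Nat 2) (refl Nat 2)) => fun (τ : forall (δ : Nat), Vec Nat δ) => 1
type:
  Eq (Eq Nat 2 2) (refl Nat 2) (refl Nat 2) -> (forall (x : Nat), Vec Nat x) -> Nat


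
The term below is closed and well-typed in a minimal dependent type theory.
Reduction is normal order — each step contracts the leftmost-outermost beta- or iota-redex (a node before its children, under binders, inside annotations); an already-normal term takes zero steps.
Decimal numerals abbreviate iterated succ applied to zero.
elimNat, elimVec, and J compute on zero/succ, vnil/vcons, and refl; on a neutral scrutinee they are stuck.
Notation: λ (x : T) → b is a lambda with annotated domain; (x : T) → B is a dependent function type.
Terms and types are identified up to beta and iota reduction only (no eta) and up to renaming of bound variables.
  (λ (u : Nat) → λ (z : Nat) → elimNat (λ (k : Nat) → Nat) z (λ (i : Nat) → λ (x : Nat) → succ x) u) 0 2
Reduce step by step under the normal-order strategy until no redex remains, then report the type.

normal-order reduction:
  (λ (u : Nat) → λ (z : Nat) → elimNat (λ (k : Nat) → Nat) z (λ (i : Nat) → λ (x : Nat) → succ x) u) 0 2
  ~> (λ (u : Nat) → elimNat (λ (z : Nat) → Nat) u (λ (k : Nat) → λ (i : Nat) → succ i) 0) 2
  ~> elimNat (λ (u : Nat) → Nat) 2 (λ (z : Nat) → λ (k : Nat) → succ k) 0
  ~> 2
the term's type:
  Nat


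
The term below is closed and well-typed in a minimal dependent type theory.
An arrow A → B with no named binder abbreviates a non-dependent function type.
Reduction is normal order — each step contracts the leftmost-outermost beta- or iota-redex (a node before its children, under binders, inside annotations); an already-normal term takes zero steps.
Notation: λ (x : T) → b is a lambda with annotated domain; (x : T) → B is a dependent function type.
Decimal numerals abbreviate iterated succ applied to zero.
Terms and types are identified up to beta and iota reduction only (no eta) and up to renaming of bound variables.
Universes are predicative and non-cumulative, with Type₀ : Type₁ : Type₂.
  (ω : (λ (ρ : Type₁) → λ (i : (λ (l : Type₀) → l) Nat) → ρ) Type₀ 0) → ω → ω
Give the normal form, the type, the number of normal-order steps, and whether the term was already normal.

normal form:
  (ω : Type₀) → ω → ω
inferred type:
  Type₁
normal-order step count: 2
started in normal form: no
first contracted redex: a beta-redex


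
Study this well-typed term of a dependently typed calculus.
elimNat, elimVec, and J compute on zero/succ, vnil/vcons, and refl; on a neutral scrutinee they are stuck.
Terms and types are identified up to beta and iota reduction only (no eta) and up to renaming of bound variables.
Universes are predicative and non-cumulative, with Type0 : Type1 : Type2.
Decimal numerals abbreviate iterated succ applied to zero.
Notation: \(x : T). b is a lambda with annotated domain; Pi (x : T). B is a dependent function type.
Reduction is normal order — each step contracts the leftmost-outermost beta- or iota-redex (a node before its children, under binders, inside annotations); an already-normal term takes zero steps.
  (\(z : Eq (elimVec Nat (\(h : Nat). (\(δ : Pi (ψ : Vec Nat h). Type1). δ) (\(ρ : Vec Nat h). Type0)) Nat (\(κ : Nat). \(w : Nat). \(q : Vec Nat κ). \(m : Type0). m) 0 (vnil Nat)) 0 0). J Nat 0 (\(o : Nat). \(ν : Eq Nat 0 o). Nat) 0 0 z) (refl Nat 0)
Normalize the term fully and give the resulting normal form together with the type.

reduced normal form:
  0
inferred type:
  Nat


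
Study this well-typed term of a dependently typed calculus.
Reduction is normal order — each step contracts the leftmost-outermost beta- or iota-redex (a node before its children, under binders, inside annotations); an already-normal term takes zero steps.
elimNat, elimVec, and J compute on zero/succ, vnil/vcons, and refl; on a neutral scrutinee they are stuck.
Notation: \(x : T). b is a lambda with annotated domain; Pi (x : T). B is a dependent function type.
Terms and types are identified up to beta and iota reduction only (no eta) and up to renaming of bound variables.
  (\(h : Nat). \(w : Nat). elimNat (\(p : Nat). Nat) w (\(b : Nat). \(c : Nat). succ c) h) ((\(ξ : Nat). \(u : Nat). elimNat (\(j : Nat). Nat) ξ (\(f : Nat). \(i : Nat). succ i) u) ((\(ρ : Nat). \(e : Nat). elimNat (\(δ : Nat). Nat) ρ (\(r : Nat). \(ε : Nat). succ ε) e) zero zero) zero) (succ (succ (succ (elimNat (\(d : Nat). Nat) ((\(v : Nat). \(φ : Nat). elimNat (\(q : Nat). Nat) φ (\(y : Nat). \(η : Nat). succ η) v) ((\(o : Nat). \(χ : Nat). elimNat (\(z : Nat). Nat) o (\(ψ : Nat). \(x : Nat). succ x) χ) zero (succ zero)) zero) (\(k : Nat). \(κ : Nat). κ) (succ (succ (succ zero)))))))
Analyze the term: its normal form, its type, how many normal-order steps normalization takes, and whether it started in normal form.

reduced normal form:
  succ (succ (succ (succ zero)))
inferred type:
  Nat
steps to reach normal form (normal order): 31
started in normal form: no
first redex: a beta-redex


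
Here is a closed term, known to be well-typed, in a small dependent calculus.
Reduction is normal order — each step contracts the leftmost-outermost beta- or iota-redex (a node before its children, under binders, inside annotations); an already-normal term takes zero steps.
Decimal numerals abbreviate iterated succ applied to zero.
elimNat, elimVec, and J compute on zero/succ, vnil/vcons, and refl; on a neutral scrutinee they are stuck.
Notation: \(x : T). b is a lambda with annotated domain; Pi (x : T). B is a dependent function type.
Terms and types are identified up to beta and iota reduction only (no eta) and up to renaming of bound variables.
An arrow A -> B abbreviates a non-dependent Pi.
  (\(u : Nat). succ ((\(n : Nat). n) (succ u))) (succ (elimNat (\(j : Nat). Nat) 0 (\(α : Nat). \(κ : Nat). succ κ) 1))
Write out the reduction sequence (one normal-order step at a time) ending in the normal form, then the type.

normal-order reduction:
  (\(u : Nat). succ ((\(n : Nat). n) (succ u))) (succ (elimNat (\(j : Nat). Nat) 0 (\(α : Nat). \(κ : Nat). succ κ) 1))
  ~> succ ((\(u : Nat). u) (succ (succ (elimNat (\(n : Nat). Nat) 0 (\(j : Nat). \(α : Nat). succ α) 1))))
  ~> succ (succ (succ (elimNat (\(u : Nat). Nat) 0 (\(n : Nat). \(j : Nat). succ j) 1)))
  ~> succ (succ (succ ((\(u : Nat). \(n : Nat). succ n) 0 (elimNat (\(j : Nat). Nat) 0 (\(α : Nat). \(κ : Nat). succ κ) 0))))
  ~> succ (succ (succ ((\(u : Nat). succ u) (elimNat (\(n : Nat). Nat) 0 (\(j : Nat). \(α : Nat). succ α) 0))))
  ~> succ (succ (succ (succ (elimNat (\(u : Nat). Nat) 0 (\(n : Nat). \(j : Nat). succ j) 0))))
  ~> 4
the term's type:
  Nat


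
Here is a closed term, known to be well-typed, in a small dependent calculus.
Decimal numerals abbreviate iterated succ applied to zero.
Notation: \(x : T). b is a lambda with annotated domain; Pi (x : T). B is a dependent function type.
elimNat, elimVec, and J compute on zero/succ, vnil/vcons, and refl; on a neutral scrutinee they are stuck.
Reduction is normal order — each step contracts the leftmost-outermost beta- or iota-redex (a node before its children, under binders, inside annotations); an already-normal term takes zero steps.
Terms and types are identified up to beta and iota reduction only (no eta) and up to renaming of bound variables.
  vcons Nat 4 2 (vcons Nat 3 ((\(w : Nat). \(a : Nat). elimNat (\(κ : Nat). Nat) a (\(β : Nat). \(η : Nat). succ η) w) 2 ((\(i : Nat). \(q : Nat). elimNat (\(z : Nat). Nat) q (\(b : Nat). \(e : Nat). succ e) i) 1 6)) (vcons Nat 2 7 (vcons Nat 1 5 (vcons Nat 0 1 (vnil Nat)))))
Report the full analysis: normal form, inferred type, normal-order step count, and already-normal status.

reduced normal form:
  vcons Nat 4 2 (vcons Nat 3 9 (vcons Nat 2 7 (vcons Nat 1 5 (vcons Nat 0 1 (vnil Nat)))))
the term's type:
  Vec Nat 5
steps to reach normal form (normal order): 15
already normal: no
first contracted redex: a beta-redex


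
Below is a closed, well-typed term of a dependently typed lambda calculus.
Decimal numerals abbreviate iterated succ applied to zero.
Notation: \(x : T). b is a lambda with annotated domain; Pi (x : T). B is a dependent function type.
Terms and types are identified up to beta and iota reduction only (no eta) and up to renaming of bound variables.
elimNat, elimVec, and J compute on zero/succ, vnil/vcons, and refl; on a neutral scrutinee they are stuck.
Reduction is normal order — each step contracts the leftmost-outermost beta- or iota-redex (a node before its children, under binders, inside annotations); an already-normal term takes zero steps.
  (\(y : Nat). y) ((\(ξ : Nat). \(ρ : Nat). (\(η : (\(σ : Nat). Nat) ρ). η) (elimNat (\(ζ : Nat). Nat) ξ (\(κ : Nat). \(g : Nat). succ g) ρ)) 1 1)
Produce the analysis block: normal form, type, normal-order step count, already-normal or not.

reduced normal form:
  2
inferred type:
  Nat
normal-order step count: 8
started in normal form: no
first contracted redex: a beta-redex
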